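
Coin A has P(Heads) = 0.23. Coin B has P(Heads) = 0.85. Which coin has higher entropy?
A

For binary distributions, entropy is maximized at p=0.5 and decreases as p moves toward 0 or 1.

H(A) = H(0.23) = 0.7780 bits
H(B) = H(0.85) = 0.6098 bits

Distribution A (p=0.23) is closer to uniform (p=0.5), so it has higher entropy.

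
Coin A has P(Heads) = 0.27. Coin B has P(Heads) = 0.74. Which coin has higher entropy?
A

For binary distributions, entropy is maximized at p=0.5 and decreases as p moves toward 0 or 1.

H(A) = H(0.27) = 0.8415 bits
H(B) = H(0.74) = 0.8267 bits

Distribution A (p=0.27) is closer to uniform (p=0.5), so it has higher entropy.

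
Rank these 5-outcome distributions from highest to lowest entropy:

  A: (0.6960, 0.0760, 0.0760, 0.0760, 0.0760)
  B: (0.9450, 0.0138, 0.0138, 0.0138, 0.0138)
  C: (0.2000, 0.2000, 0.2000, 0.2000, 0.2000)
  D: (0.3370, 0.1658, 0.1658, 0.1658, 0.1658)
C > D > A > B

Key insight: Entropy is maximized by uniform distributions and minimized by concentrated distributions.

Entropies:
  H(A) = 1.4941 bits
  H(B) = 0.4173 bits
  H(C) = 2.3219 bits
  H(D) = 2.2479 bits

Ranking: C > D > A > B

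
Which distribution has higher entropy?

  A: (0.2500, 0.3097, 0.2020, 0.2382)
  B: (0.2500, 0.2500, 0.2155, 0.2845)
B

Both distributions are close to uniform, making this a harder comparison.

H(A) = 1.9829 bits
H(B) = 1.9931 bits

The distribution closer to uniform has higher entropy.
Answer: B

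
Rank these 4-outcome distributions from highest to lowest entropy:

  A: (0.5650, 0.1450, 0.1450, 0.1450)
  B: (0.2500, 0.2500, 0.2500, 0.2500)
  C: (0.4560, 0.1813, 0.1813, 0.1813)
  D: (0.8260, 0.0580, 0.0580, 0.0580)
B > C > A > D

Key insight: Entropy is maximized by uniform distributions and minimized by concentrated distributions.

Entropies:
  H(A) = 1.6772 bits
  H(B) = 2.0000 bits
  H(C) = 1.8566 bits
  H(D) = 0.9426 bits

Ranking: B > C > A > D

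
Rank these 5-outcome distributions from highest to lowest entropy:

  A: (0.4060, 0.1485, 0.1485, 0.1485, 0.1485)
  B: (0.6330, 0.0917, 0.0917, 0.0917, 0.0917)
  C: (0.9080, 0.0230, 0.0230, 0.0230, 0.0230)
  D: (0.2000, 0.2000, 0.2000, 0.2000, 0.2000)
D > A > B > C

Key insight: Entropy is maximized by uniform distributions and minimized by concentrated distributions.

Entropies:
  H(A) = 2.1624 bits
  H(B) = 1.6823 bits
  H(C) = 0.6271 bits
  H(D) = 2.3219 bits

Ranking: D > A > B > C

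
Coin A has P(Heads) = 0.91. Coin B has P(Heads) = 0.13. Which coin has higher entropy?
B

For binary distributions, entropy is maximized at p=0.5 and decreases as p moves toward 0 or 1.

H(A) = H(0.91) = 0.4365 bits
H(B) = H(0.13) = 0.5574 bits

Distribution B (p=0.13) is closer to uniform (p=0.5), so it has higher entropy.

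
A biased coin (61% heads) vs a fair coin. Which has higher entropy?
Fair coin

The fair coin is uniform (p=0.5), maximizing binary entropy at 1 bit. The biased coin has H(0.61) ≈ 0.965 bits — its outcome is more predictable, so its entropy is lower.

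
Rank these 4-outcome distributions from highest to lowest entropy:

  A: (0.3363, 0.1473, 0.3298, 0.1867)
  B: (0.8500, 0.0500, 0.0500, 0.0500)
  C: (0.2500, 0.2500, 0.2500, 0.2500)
C > A > B

Key insight: Entropy is maximized by uniform distributions and minimized by concentrated distributions.

- Uniform distributions have maximum entropy log₂(4) = 2.0000 bits
- The more "peaked" or concentrated a distribution, the lower its entropy

Entropies:
  H(A) = 1.9155 bits
  H(B) = 0.8476 bits
  H(C) = 2.0000 bits

Ranking: C > A > B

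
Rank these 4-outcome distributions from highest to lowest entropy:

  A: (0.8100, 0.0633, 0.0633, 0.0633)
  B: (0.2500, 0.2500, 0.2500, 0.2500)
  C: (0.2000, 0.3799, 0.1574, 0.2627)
B > C > A

Key insight: Entropy is maximized by uniform distributions and minimized by concentrated distributions.

- Uniform distributions have maximum entropy log₂(4) = 2.0000 bits
- The more "peaked" or concentrated a distribution, the lower its entropy

Entropies:
  H(A) = 1.0026 bits
  H(B) = 2.0000 bits
  H(C) = 1.9213 bits

Ranking: B > C > A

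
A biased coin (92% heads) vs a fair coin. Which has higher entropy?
Fair coin

The fair coin is uniform (p=0.5), maximizing binary entropy at 1 bit. The biased coin has H(0.92) ≈ 0.402 bits — its outcome is more predictable, so its entropy is lower.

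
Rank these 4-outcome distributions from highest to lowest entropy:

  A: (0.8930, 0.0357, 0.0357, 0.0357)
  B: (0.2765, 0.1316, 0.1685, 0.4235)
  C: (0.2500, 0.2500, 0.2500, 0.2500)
C > B > A

Key insight: Entropy is maximized by uniform distributions and minimized by concentrated distributions.

- Uniform distributions have maximum entropy log₂(4) = 2.0000 bits
- The more "peaked" or concentrated a distribution, the lower its entropy

Entropies:
  H(A) = 0.6604 bits
  H(B) = 1.8556 bits
  H(C) = 2.0000 bits

Ranking: C > B > A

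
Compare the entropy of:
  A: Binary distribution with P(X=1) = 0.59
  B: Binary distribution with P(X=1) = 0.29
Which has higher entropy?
A

For binary distributions, entropy is maximized at p=0.5 and decreases as p moves toward 0 or 1.

H(A) = H(0.59) = 0.9765 bits
H(B) = H(0.29) = 0.8687 bits

Distribution A (p=0.59) is closer to uniform (p=0.5), so it has higher entropy.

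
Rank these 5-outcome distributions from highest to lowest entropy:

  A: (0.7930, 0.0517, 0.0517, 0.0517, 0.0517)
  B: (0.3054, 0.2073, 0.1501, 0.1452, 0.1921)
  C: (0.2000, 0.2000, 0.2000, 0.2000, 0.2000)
C > B > A

Key insight: Entropy is maximized by uniform distributions and minimized by concentrated distributions.

- Uniform distributions have maximum entropy log₂(5) = 2.3219 bits
- The more "peaked" or concentrated a distribution, the lower its entropy

Entropies:
  H(A) = 1.1497 bits
  H(B) = 2.2652 bits
  H(C) = 2.3219 bits

Ranking: C > B > A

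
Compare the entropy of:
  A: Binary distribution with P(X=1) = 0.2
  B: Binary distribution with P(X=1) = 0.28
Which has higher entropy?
B

For binary distributions, entropy is maximized at p=0.5 and decreases as p moves toward 0 or 1.

H(A) = H(0.2) = 0.7219 bits
H(B) = H(0.28) = 0.8555 bits

Distribution B (p=0.28) is closer to uniform (p=0.5), so it has higher entropy.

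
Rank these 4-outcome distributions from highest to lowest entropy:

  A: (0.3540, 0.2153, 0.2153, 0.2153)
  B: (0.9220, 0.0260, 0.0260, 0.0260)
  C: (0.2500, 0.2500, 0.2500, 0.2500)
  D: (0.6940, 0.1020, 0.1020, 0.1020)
C > A > D > B

Key insight: Entropy is maximized by uniform distributions and minimized by concentrated distributions.

Entropies:
  H(A) = 1.9615 bits
  H(B) = 0.5187 bits
  H(C) = 2.0000 bits
  H(D) = 1.3735 bits

Ranking: C > A > D > B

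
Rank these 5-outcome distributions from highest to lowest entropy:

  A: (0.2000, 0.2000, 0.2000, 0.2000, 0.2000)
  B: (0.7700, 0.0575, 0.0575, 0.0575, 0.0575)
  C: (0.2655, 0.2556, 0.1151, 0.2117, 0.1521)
A > C > B

Key insight: Entropy is maximized by uniform distributions and minimized by concentrated distributions.

- Uniform distributions have maximum entropy log₂(5) = 2.3219 bits
- The more "peaked" or concentrated a distribution, the lower its entropy

Entropies:
  H(A) = 2.3219 bits
  H(B) = 1.2380 bits
  H(C) = 2.2574 bits

Ranking: A > C > B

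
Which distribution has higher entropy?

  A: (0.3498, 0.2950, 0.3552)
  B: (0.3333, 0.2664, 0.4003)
A

Both distributions are close to uniform, making this a harder comparison.

H(A) = 1.5801 bits
H(B) = 1.5654 bits

The distribution closer to uniform has higher entropy.
Answer: A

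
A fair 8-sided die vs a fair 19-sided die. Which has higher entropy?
19-sided die

Both are uniform distributions; for uniform over n outcomes, H = log₂(n). H(8-sided) = log₂(8) = 3.000 bits and H(19-sided) = log₂(19) = 4.248 bits. More outcomes in a uniform distribution means higher entropy.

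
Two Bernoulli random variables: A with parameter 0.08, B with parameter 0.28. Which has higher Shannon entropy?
B

For binary distributions, entropy is maximized at p=0.5 and decreases as p moves toward 0 or 1.

H(A) = H(0.08) = 0.4022 bits
H(B) = H(0.28) = 0.8555 bits

Distribution B (p=0.28) is closer to uniform (p=0.5), so it has higher entropy.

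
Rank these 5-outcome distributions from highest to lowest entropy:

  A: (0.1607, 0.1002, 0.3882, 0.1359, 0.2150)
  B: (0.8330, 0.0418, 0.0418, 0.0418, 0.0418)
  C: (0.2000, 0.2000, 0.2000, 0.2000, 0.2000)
C > A > B

Key insight: Entropy is maximized by uniform distributions and minimized by concentrated distributions.

- Uniform distributions have maximum entropy log₂(5) = 2.3219 bits
- The more "peaked" or concentrated a distribution, the lower its entropy

Entropies:
  H(A) = 2.1545 bits
  H(B) = 0.9848 bits
  H(C) = 2.3219 bits

Ranking: C > A > B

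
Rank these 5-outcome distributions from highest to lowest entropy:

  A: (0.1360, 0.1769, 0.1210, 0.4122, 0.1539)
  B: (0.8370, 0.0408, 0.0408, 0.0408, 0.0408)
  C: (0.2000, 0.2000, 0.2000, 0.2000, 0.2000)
C > A > B

Key insight: Entropy is maximized by uniform distributions and minimized by concentrated distributions.

- Uniform distributions have maximum entropy log₂(5) = 2.3219 bits
- The more "peaked" or concentrated a distribution, the lower its entropy

Entropies:
  H(A) = 2.1447 bits
  H(B) = 0.9674 bits
  H(C) = 2.3219 bits

Ranking: C > A > B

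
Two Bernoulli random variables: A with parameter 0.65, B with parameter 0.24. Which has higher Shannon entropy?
A

For binary distributions, entropy is maximized at p=0.5 and decreases as p moves toward 0 or 1.

H(A) = H(0.65) = 0.9341 bits
H(B) = H(0.24) = 0.7950 bits

Distribution A (p=0.65) is closer to uniform (p=0.5), so it has higher entropy.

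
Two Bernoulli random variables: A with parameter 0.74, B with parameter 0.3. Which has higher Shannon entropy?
B

For binary distributions, entropy is maximized at p=0.5 and decreases as p moves toward 0 or 1.

H(A) = H(0.74) = 0.8267 bits
H(B) = H(0.3) = 0.8813 bits

Distribution B (p=0.3) is closer to uniform (p=0.5), so it has higher entropy.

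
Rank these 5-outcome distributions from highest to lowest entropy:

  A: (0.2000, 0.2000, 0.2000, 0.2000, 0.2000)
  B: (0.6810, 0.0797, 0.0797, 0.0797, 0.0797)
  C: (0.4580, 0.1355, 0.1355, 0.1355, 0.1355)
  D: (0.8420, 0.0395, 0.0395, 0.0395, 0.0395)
A > C > B > D

Key insight: Entropy is maximized by uniform distributions and minimized by concentrated distributions.

Entropies:
  H(A) = 2.3219 bits
  H(B) = 1.5413 bits
  H(C) = 2.0789 bits
  H(D) = 0.9455 bits

Ranking: A > C > B > D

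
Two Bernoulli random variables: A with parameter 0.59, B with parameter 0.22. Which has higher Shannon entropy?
A

For binary distributions, entropy is maximized at p=0.5 and decreases as p moves toward 0 or 1.

H(A) = H(0.59) = 0.9765 bits
H(B) = H(0.22) = 0.7602 bits

Distribution A (p=0.59) is closer to uniform (p=0.5), so it has higher entropy.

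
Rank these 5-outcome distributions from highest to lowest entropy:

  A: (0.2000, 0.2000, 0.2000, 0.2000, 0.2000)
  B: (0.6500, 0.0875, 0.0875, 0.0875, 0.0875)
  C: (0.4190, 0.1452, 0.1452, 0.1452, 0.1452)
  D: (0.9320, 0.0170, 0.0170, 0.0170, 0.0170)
A > C > B > D

Key insight: Entropy is maximized by uniform distributions and minimized by concentrated distributions.

Entropies:
  H(A) = 2.3219 bits
  H(B) = 1.6341 bits
  H(C) = 2.1430 bits
  H(D) = 0.4944 bits

Ranking: A > C > B > D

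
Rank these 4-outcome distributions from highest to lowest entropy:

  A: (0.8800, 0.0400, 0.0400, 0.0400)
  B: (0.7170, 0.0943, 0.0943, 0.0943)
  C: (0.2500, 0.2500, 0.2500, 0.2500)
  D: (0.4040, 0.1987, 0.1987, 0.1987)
C > D > B > A

Key insight: Entropy is maximized by uniform distributions and minimized by concentrated distributions.

Entropies:
  H(A) = 0.7196 bits
  H(B) = 1.3081 bits
  H(C) = 2.0000 bits
  H(D) = 1.9179 bits

Ranking: C > D > B > A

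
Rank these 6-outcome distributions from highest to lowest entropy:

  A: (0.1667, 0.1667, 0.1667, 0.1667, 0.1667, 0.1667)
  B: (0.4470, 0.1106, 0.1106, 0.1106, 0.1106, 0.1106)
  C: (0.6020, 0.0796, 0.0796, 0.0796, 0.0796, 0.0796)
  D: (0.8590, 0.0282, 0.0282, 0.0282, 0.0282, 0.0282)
A > B > C > D

Key insight: Entropy is maximized by uniform distributions and minimized by concentrated distributions.

Entropies:
  H(A) = 2.5850 bits
  H(B) = 2.2759 bits
  H(C) = 1.8939 bits
  H(D) = 0.9142 bits

Ranking: A > B > C > D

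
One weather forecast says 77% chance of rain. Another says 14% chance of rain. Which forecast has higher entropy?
77% forecast

Treat each forecast as a Bernoulli distribution. Binary entropy is maximized at p=0.5 and falls off symmetrically toward 0 or 1. The 77% forecast is closer to 50%, so it is more uncertain. H(77%) ≈ 0.778 bits, H(14%) ≈ 0.584 bits.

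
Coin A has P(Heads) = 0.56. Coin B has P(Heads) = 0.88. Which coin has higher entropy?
A

For binary distributions, entropy is maximized at p=0.5 and decreases as p moves toward 0 or 1.

H(A) = H(0.56) = 0.9896 bits
H(B) = H(0.88) = 0.5294 bits

Distribution A (p=0.56) is closer to uniform (p=0.5), so it has higher entropy.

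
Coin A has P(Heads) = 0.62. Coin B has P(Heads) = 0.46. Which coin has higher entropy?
B

For binary distributions, entropy is maximized at p=0.5 and decreases as p moves toward 0 or 1.

H(A) = H(0.62) = 0.9580 bits
H(B) = H(0.46) = 0.9954 bits

Distribution B (p=0.46) is closer to uniform (p=0.5), so it has higher entropy.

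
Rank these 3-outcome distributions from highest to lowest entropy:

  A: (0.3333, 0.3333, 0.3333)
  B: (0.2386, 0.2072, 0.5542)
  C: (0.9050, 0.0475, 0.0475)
A > B > C

Key insight: Entropy is maximized by uniform distributions and minimized by concentrated distributions.

- Uniform distributions have maximum entropy log₂(3) = 1.5850 bits
- The more "peaked" or concentrated a distribution, the lower its entropy

Entropies:
  H(A) = 1.5850 bits
  H(B) = 1.4357 bits
  H(C) = 0.5479 bits

Ranking: A > B > C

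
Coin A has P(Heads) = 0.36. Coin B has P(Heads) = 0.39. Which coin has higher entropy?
B

For binary distributions, entropy is maximized at p=0.5 and decreases as p moves toward 0 or 1.

H(A) = H(0.36) = 0.9427 bits
H(B) = H(0.39) = 0.9648 bits

Distribution B (p=0.39) is closer to uniform (p=0.5), so it has higher entropy.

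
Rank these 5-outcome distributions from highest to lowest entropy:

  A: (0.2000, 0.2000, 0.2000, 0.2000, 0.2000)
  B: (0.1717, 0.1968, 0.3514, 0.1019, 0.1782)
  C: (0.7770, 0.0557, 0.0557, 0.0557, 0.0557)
A > B > C

Key insight: Entropy is maximized by uniform distributions and minimized by concentrated distributions.

- Uniform distributions have maximum entropy log₂(5) = 2.3219 bits
- The more "peaked" or concentrated a distribution, the lower its entropy

Entropies:
  H(A) = 2.3219 bits
  H(B) = 2.2074 bits
  H(C) = 1.2116 bits

Ranking: A > B > C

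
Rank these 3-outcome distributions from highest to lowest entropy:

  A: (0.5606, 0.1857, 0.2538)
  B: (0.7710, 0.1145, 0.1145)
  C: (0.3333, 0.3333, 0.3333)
C > A > B

Key insight: Entropy is maximized by uniform distributions and minimized by concentrated distributions.

- Uniform distributions have maximum entropy log₂(3) = 1.5850 bits
- The more "peaked" or concentrated a distribution, the lower its entropy

Entropies:
  H(A) = 1.4212 bits
  H(B) = 1.0053 bits
  H(C) = 1.5850 bits

Ranking: C > A > B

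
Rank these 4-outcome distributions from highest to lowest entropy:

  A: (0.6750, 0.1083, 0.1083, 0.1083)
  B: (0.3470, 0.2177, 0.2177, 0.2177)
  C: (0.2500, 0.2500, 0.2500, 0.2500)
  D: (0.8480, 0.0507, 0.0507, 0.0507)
C > B > A > D

Key insight: Entropy is maximized by uniform distributions and minimized by concentrated distributions.

Entropies:
  H(A) = 1.4248 bits
  H(B) = 1.9663 bits
  H(C) = 2.0000 bits
  H(D) = 0.8557 bits

Ranking: C > B > A > D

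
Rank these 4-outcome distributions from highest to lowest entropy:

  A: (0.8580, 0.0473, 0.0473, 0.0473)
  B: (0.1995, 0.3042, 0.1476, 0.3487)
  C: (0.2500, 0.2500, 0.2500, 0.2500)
C > B > A

Key insight: Entropy is maximized by uniform distributions and minimized by concentrated distributions.

- Uniform distributions have maximum entropy log₂(4) = 2.0000 bits
- The more "peaked" or concentrated a distribution, the lower its entropy

Entropies:
  H(A) = 0.8145 bits
  H(B) = 1.9237 bits
  H(C) = 2.0000 bits

Ranking: C > B > A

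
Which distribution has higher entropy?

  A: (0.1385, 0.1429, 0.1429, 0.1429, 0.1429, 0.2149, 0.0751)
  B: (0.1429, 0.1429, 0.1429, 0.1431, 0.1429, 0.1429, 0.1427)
B

Both distributions are close to uniform, making this a harder comparison.

H(A) = 2.7565 bits
H(B) = 2.8074 bits

The distribution closer to uniform has higher entropy.
Answer: B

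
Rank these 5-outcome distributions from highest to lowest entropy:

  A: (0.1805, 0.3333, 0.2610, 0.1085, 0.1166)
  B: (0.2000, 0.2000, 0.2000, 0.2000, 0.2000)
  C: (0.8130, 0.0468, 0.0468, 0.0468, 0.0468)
B > A > C

Key insight: Entropy is maximized by uniform distributions and minimized by concentrated distributions.

- Uniform distributions have maximum entropy log₂(5) = 2.3219 bits
- The more "peaked" or concentrated a distribution, the lower its entropy

Entropies:
  H(A) = 2.1892 bits
  H(B) = 2.3219 bits
  H(C) = 1.0692 bits

Ranking: B > A > C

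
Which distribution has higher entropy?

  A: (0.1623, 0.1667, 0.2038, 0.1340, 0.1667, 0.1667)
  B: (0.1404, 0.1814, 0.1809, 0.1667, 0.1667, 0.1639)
B

Both distributions are close to uniform, making this a harder comparison.

H(A) = 2.5744 bits
H(B) = 2.5800 bits

The distribution closer to uniform has higher entropy.
Answer: B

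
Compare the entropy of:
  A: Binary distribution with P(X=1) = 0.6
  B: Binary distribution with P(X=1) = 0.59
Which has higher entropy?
B

For binary distributions, entropy is maximized at p=0.5 and decreases as p moves toward 0 or 1.

H(A) = H(0.6) = 0.9710 bits
H(B) = H(0.59) = 0.9765 bits

Distribution B (p=0.59) is closer to uniform (p=0.5), so it has higher entropy.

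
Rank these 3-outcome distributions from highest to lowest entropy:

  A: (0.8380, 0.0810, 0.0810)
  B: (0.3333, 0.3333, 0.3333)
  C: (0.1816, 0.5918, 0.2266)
B > C > A

Key insight: Entropy is maximized by uniform distributions and minimized by concentrated distributions.

- Uniform distributions have maximum entropy log₂(3) = 1.5850 bits
- The more "peaked" or concentrated a distribution, the lower its entropy

Entropies:
  H(A) = 0.8011 bits
  H(B) = 1.5850 bits
  H(C) = 1.3801 bits

Ranking: B > C > A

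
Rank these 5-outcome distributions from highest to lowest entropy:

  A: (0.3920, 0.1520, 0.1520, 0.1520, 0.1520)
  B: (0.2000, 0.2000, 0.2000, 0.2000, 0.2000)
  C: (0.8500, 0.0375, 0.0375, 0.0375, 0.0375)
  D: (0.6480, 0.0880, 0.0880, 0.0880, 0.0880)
B > A > D > C

Key insight: Entropy is maximized by uniform distributions and minimized by concentrated distributions.

Entropies:
  H(A) = 2.1821 bits
  H(B) = 2.3219 bits
  H(C) = 0.9098 bits
  H(D) = 1.6398 bits

Ranking: B > A > D > C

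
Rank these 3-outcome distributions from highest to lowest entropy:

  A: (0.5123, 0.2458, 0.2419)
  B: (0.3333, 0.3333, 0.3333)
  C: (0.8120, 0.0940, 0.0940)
B > A > C

Key insight: Entropy is maximized by uniform distributions and minimized by concentrated distributions.

- Uniform distributions have maximum entropy log₂(3) = 1.5850 bits
- The more "peaked" or concentrated a distribution, the lower its entropy

Entropies:
  H(A) = 1.4872 bits
  H(B) = 1.5850 bits
  H(C) = 0.8853 bits

Ranking: B > A > C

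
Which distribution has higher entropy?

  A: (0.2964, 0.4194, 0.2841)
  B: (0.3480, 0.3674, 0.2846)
B

Both distributions are close to uniform, making this a harder comparison.

H(A) = 1.5616 bits
H(B) = 1.5767 bits

The distribution closer to uniform has higher entropy.
Answer: B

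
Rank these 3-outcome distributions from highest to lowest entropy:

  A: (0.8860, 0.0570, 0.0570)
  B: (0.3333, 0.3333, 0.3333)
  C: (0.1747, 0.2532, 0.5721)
B > C > A

Key insight: Entropy is maximized by uniform distributions and minimized by concentrated distributions.

- Uniform distributions have maximum entropy log₂(3) = 1.5850 bits
- The more "peaked" or concentrated a distribution, the lower its entropy

Entropies:
  H(A) = 0.6259 bits
  H(B) = 1.5850 bits
  H(C) = 1.4023 bits

Ranking: B > C > A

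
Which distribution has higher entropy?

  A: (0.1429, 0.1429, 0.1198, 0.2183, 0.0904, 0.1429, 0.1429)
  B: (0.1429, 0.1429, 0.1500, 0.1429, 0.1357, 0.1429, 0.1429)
B

Both distributions are close to uniform, making this a harder comparison.

H(A) = 2.7639 bits
H(B) = 2.8068 bits

The distribution closer to uniform has higher entropy.
Answer: B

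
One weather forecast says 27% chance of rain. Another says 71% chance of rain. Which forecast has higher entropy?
71% forecast

Treat each forecast as a Bernoulli distribution. Binary entropy is maximized at p=0.5 and falls off symmetrically toward 0 or 1. The 71% forecast is closer to 50%, so it is more uncertain. H(27%) ≈ 0.841 bits, H(71%) ≈ 0.869 bits.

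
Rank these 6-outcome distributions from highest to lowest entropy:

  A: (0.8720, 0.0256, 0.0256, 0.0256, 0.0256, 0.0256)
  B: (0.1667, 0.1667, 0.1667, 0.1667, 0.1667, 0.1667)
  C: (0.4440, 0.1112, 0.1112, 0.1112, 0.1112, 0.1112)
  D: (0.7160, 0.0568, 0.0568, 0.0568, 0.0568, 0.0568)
B > C > D > A

Key insight: Entropy is maximized by uniform distributions and minimized by concentrated distributions.

Entropies:
  H(A) = 0.8491 bits
  H(B) = 2.5850 bits
  H(C) = 2.2819 bits
  H(D) = 1.5203 bits

Ranking: B > C > D > A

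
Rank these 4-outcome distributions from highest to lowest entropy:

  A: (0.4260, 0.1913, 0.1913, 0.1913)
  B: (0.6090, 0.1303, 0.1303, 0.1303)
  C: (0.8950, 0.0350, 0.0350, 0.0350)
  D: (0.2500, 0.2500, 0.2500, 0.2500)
D > A > B > C

Key insight: Entropy is maximized by uniform distributions and minimized by concentrated distributions.

Entropies:
  H(A) = 1.8939 bits
  H(B) = 1.5852 bits
  H(C) = 0.6511 bits
  H(D) = 2.0000 bits

Ranking: D > A > B > C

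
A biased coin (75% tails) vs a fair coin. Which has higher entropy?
Fair coin

The fair coin is uniform (p=0.5), maximizing binary entropy at 1 bit. The biased coin has H(0.75) ≈ 0.811 bits — its outcome is more predictable, so its entropy is lower.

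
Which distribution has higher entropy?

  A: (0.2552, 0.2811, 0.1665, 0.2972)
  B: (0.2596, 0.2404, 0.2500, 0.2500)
B

Both distributions are close to uniform, making this a harder comparison.

H(A) = 1.9683 bits
H(B) = 1.9995 bits

The distribution closer to uniform has higher entropy.
Answer: B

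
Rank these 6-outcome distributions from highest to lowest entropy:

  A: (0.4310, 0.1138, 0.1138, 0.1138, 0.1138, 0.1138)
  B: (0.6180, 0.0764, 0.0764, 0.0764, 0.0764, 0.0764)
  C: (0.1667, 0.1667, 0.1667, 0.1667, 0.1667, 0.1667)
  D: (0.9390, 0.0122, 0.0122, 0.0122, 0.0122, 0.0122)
C > A > B > D

Key insight: Entropy is maximized by uniform distributions and minimized by concentrated distributions.

Entropies:
  H(A) = 2.3074 bits
  H(B) = 1.8464 bits
  H(C) = 2.5850 bits
  H(D) = 0.4730 bits

Ranking: C > A > B > D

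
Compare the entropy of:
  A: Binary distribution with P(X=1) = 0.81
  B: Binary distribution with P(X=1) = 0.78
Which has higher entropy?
B

For binary distributions, entropy is maximized at p=0.5 and decreases as p moves toward 0 or 1.

H(A) = H(0.81) = 0.7015 bits
H(B) = H(0.78) = 0.7602 bits

Distribution B (p=0.78) is closer to uniform (p=0.5), so it has higher entropy.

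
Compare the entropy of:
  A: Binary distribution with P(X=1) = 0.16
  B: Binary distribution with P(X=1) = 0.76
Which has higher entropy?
B

For binary distributions, entropy is maximized at p=0.5 and decreases as p moves toward 0 or 1.

H(A) = H(0.16) = 0.6343 bits
H(B) = H(0.76) = 0.7950 bits

Distribution B (p=0.76) is closer to uniform (p=0.5), so it has higher entropy.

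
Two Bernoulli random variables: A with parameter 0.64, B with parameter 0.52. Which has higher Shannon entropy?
B

For binary distributions, entropy is maximized at p=0.5 and decreases as p moves toward 0 or 1.

H(A) = H(0.64) = 0.9427 bits
H(B) = H(0.52) = 0.9988 bits

Distribution B (p=0.52) is closer to uniform (p=0.5), so it has higher entropy.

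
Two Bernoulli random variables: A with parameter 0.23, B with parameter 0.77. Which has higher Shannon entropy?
Equal

For binary distributions, entropy is maximized at p=0.5 and decreases as p moves toward 0 or 1.

H(A) = H(0.23) = 0.7780 bits
H(B) = H(0.77) = 0.7780 bits

Both distributions are equally far from uniform (|0.23-0.5| = |0.77-0.5|), so they have the same entropy.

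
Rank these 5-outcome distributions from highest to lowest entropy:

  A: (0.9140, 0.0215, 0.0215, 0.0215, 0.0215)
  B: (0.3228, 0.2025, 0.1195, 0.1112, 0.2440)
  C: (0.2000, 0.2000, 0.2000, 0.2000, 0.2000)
C > B > A

Key insight: Entropy is maximized by uniform distributions and minimized by concentrated distributions.

- Uniform distributions have maximum entropy log₂(5) = 2.3219 bits
- The more "peaked" or concentrated a distribution, the lower its entropy

Entropies:
  H(A) = 0.5950 bits
  H(B) = 2.2083 bits
  H(C) = 2.3219 bits

Ranking: C > B > A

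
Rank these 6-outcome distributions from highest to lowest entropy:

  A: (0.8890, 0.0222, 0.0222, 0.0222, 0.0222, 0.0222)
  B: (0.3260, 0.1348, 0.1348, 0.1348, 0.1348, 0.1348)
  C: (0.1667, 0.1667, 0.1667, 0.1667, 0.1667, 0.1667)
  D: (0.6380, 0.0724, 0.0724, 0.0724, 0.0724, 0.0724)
C > B > D > A

Key insight: Entropy is maximized by uniform distributions and minimized by concentrated distributions.

Entropies:
  H(A) = 0.7607 bits
  H(B) = 2.4758 bits
  H(C) = 2.5850 bits
  H(D) = 1.7849 bits

Ranking: C > B > D > A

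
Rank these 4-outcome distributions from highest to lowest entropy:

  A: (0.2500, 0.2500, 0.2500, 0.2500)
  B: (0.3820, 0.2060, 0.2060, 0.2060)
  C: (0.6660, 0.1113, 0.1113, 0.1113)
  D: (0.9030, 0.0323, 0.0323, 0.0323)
A > B > C > D

Key insight: Entropy is maximized by uniform distributions and minimized by concentrated distributions.

Entropies:
  H(A) = 2.0000 bits
  H(B) = 1.9389 bits
  H(C) = 1.4483 bits
  H(D) = 0.6132 bits

Ranking: A > B > C > D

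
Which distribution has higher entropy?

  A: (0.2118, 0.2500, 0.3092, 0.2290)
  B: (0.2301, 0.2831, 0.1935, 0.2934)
A

Both distributions are close to uniform, making this a harder comparison.

H(A) = 1.9849 bits
H(B) = 1.9806 bits

The distribution closer to uniform has higher entropy.
Answer: A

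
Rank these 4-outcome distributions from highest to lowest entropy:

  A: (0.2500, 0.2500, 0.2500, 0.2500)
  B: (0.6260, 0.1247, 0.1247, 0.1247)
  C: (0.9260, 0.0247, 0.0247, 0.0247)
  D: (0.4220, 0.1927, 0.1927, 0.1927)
A > D > B > C

Key insight: Entropy is maximized by uniform distributions and minimized by concentrated distributions.

Entropies:
  H(A) = 2.0000 bits
  H(B) = 1.5465 bits
  H(C) = 0.4980 bits
  H(D) = 1.8985 bits

Ranking: A > D > B > C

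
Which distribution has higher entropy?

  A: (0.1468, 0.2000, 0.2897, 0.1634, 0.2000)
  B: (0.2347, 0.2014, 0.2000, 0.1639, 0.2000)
B

Both distributions are close to uniform, making this a harder comparison.

H(A) = 2.2801 bits
H(B) = 2.3128 bits

The distribution closer to uniform has higher entropy.
Answer: B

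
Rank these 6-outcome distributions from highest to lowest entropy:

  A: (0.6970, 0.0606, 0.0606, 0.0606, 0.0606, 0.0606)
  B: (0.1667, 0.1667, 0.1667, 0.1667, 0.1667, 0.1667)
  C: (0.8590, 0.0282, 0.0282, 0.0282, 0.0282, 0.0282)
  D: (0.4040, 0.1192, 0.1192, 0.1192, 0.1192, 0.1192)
B > D > A > C

Key insight: Entropy is maximized by uniform distributions and minimized by concentrated distributions.

Entropies:
  H(A) = 1.5885 bits
  H(B) = 2.5850 bits
  H(C) = 0.9142 bits
  H(D) = 2.3571 bits

Ranking: B > D > A > C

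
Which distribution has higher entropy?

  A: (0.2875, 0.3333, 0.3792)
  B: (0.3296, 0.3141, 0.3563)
B

Both distributions are close to uniform, making this a harder comparison.

H(A) = 1.5758 bits
H(B) = 1.5830 bits

The distribution closer to uniform has higher entropy.
Answer: B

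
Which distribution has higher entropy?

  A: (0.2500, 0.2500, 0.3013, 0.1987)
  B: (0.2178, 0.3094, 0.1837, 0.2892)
A

Both distributions are close to uniform, making this a harder comparison.

H(A) = 1.9847 bits
H(B) = 1.9692 bits

The distribution closer to uniform has higher entropy.
Answer: A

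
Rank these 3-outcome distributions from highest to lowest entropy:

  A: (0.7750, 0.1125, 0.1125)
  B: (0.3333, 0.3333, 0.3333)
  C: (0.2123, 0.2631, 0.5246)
B > C > A

Key insight: Entropy is maximized by uniform distributions and minimized by concentrated distributions.

- Uniform distributions have maximum entropy log₂(3) = 1.5850 bits
- The more "peaked" or concentrated a distribution, the lower its entropy

Entropies:
  H(A) = 0.9942 bits
  H(B) = 1.5850 bits
  H(C) = 1.4698 bits

Ranking: B > C > A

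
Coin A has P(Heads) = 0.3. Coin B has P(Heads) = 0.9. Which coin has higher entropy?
A

For binary distributions, entropy is maximized at p=0.5 and decreases as p moves toward 0 or 1.

H(A) = H(0.3) = 0.8813 bits
H(B) = H(0.9) = 0.4690 bits

Distribution A (p=0.3) is closer to uniform (p=0.5), so it has higher entropy.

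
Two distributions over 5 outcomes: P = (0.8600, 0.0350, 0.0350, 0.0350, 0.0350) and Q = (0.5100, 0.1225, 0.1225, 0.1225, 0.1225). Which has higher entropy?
Q

P is highly concentrated on one outcome (86%), making it nearly deterministic. Q spreads its mass more evenly (max 51%). The more spread-out distribution has higher entropy: H(P) ≈ 0.864 bits, H(Q) ≈ 1.980 bits.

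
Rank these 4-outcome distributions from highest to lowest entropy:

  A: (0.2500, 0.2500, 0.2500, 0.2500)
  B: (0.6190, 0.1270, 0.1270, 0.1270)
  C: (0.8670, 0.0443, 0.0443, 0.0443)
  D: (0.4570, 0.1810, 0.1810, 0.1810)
A > D > B > C

Key insight: Entropy is maximized by uniform distributions and minimized by concentrated distributions.

Entropies:
  H(A) = 2.0000 bits
  H(B) = 1.5626 bits
  H(C) = 0.7764 bits
  H(D) = 1.8553 bits

Ranking: A > D > B > C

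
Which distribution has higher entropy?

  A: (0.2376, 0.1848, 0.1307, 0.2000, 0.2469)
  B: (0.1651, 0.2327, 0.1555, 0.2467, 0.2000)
B

Both distributions are close to uniform, making this a harder comparison.

H(A) = 2.2891 bits
H(B) = 2.2985 bits

The distribution closer to uniform has higher entropy.
Answer: B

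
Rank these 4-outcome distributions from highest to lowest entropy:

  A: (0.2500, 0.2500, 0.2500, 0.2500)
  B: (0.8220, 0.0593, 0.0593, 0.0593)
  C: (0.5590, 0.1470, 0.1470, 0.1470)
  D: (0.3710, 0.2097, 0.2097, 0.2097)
A > D > C > B

Key insight: Entropy is maximized by uniform distributions and minimized by concentrated distributions.

Entropies:
  H(A) = 2.0000 bits
  H(B) = 0.9578 bits
  H(C) = 1.6889 bits
  H(D) = 1.9484 bits

Ranking: A > D > C > B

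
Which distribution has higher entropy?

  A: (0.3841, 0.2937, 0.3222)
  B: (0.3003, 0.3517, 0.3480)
B

Both distributions are close to uniform, making this a harder comparison.

H(A) = 1.5758 bits
H(B) = 1.5813 bits

The distribution closer to uniform has higher entropy.
Answer: B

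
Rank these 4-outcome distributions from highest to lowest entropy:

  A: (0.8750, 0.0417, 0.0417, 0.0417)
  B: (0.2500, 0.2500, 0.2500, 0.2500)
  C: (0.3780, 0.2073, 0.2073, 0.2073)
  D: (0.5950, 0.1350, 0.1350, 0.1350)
B > C > D > A

Key insight: Entropy is maximized by uniform distributions and minimized by concentrated distributions.

Entropies:
  H(A) = 0.7417 bits
  H(B) = 2.0000 bits
  H(C) = 1.9425 bits
  H(D) = 1.6157 bits

Ranking: B > C > D > A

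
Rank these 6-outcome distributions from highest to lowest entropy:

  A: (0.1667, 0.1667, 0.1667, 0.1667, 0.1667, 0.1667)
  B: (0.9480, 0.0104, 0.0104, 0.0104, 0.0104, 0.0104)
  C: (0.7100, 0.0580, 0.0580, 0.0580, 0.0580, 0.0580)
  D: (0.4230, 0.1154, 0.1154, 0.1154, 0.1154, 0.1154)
A > D > C > B

Key insight: Entropy is maximized by uniform distributions and minimized by concentrated distributions.

Entropies:
  H(A) = 2.5850 bits
  H(B) = 0.4156 bits
  H(C) = 1.5421 bits
  H(D) = 2.3226 bits

Ranking: A > D > C > B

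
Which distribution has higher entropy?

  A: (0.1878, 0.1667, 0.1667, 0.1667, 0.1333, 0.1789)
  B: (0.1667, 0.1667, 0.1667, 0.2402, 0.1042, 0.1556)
A

Both distributions are close to uniform, making this a harder comparison.

H(A) = 2.5773 bits
H(B) = 2.5443 bits

The distribution closer to uniform has higher entropy.
Answer: A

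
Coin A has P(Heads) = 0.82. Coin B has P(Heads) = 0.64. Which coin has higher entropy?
B

For binary distributions, entropy is maximized at p=0.5 and decreases as p moves toward 0 or 1.

H(A) = H(0.82) = 0.6801 bits
H(B) = H(0.64) = 0.9427 bits

Distribution B (p=0.64) is closer to uniform (p=0.5), so it has higher entropy.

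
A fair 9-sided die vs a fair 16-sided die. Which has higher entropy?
16-sided die

Both are uniform distributions; for uniform over n outcomes, H = log₂(n). H(9-sided) = log₂(9) = 3.170 bits and H(16-sided) = log₂(16) = 4.000 bits. More outcomes in a uniform distribution means higher entropy.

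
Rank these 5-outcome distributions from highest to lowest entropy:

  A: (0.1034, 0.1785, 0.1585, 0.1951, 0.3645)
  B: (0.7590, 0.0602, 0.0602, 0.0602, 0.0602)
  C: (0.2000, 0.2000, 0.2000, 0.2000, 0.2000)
C > A > B

Key insight: Entropy is maximized by uniform distributions and minimized by concentrated distributions.

- Uniform distributions have maximum entropy log₂(5) = 2.3219 bits
- The more "peaked" or concentrated a distribution, the lower its entropy

Entropies:
  H(A) = 2.1941 bits
  H(B) = 1.2787 bits
  H(C) = 2.3219 bits

Ranking: C > A > B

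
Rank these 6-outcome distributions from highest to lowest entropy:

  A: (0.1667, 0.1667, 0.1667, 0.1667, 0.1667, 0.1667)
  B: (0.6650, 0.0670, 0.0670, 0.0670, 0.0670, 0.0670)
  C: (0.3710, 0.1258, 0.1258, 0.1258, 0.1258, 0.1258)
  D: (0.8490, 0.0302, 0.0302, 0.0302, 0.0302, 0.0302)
A > C > B > D

Key insight: Entropy is maximized by uniform distributions and minimized by concentrated distributions.

Entropies:
  H(A) = 2.5850 bits
  H(B) = 1.6978 bits
  H(C) = 2.4119 bits
  H(D) = 0.9629 bits

Ranking: A > C > B > D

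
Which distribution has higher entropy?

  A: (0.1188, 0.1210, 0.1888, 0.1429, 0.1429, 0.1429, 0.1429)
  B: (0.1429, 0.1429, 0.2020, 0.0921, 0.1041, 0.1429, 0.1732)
A

Both distributions are close to uniform, making this a harder comparison.

H(A) = 2.7920 bits
H(B) = 2.7641 bits

The distribution closer to uniform has higher entropy.
Answer: A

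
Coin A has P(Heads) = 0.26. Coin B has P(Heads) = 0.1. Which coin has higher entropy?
A

For binary distributions, entropy is maximized at p=0.5 and decreases as p moves toward 0 or 1.

H(A) = H(0.26) = 0.8267 bits
H(B) = H(0.1) = 0.4690 bits

Distribution A (p=0.26) is closer to uniform (p=0.5), so it has higher entropy.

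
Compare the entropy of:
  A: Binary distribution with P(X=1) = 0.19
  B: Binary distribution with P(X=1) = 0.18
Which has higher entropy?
A

For binary distributions, entropy is maximized at p=0.5 and decreases as p moves toward 0 or 1.

H(A) = H(0.19) = 0.7015 bits
H(B) = H(0.18) = 0.6801 bits

Distribution A (p=0.19) is closer to uniform (p=0.5), so it has higher entropy.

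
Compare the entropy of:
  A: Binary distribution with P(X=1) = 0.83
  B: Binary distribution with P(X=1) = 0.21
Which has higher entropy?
B

For binary distributions, entropy is maximized at p=0.5 and decreases as p moves toward 0 or 1.

H(A) = H(0.83) = 0.6577 bits
H(B) = H(0.21) = 0.7415 bits

Distribution B (p=0.21) is closer to uniform (p=0.5), so it has higher entropy.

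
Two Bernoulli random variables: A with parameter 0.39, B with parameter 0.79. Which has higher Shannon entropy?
A

For binary distributions, entropy is maximized at p=0.5 and decreases as p moves toward 0 or 1.

H(A) = H(0.39) = 0.9648 bits
H(B) = H(0.79) = 0.7415 bits

Distribution A (p=0.39) is closer to uniform (p=0.5), so it has higher entropy.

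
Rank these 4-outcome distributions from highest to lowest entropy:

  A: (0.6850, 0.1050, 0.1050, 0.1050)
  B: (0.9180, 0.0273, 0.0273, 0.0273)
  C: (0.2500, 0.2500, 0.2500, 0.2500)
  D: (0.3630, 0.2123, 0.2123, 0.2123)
C > D > A > B

Key insight: Entropy is maximized by uniform distributions and minimized by concentrated distributions.

Entropies:
  H(A) = 1.3981 bits
  H(B) = 0.5392 bits
  H(C) = 2.0000 bits
  H(D) = 1.9548 bits

Ranking: C > D > A > B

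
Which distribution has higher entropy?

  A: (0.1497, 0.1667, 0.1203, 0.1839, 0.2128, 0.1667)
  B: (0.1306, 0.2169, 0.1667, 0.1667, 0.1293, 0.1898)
A

Both distributions are close to uniform, making this a harder comparison.

H(A) = 2.5637 bits
H(B) = 2.5601 bits

The distribution closer to uniform has higher entropy.
Answer: A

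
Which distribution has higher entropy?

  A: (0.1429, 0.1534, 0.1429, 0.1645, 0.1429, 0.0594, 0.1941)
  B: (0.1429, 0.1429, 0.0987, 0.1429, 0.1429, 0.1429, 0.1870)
B

Both distributions are close to uniform, making this a harder comparison.

H(A) = 2.7475 bits
H(B) = 2.7874 bits

The distribution closer to uniform has higher entropy.
Answer: B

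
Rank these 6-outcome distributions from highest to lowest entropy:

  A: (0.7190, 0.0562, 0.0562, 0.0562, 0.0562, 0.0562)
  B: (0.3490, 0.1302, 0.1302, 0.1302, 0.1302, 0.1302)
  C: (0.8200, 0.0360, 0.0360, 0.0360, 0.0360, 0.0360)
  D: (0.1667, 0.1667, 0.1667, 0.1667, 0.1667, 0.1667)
D > B > A > C

Key insight: Entropy is maximized by uniform distributions and minimized by concentrated distributions.

Entropies:
  H(A) = 1.5093 bits
  H(B) = 2.4447 bits
  H(C) = 1.0980 bits
  H(D) = 2.5850 bits

Ranking: D > B > A > C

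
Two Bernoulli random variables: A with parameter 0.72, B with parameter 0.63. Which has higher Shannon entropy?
B

For binary distributions, entropy is maximized at p=0.5 and decreases as p moves toward 0 or 1.

H(A) = H(0.72) = 0.8555 bits
H(B) = H(0.63) = 0.9507 bits

Distribution B (p=0.63) is closer to uniform (p=0.5), so it has higher entropy.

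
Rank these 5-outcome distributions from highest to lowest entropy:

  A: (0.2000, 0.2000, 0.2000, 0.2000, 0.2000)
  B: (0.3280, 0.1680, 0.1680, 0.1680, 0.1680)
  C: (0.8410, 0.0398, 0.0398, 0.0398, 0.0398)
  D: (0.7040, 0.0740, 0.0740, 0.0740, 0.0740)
A > B > D > C

Key insight: Entropy is maximized by uniform distributions and minimized by concentrated distributions.

Entropies:
  H(A) = 2.3219 bits
  H(B) = 2.2569 bits
  H(C) = 0.9499 bits
  H(D) = 1.4683 bits

Ranking: A > B > D > C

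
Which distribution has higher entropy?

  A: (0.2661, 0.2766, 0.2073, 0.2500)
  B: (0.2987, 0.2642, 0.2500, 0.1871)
A

Both distributions are close to uniform, making this a harder comparison.

H(A) = 1.9917 bits
H(B) = 1.9805 bits

The distribution closer to uniform has higher entropy.
Answer: A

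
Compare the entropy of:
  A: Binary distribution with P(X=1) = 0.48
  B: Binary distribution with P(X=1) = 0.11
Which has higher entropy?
A

For binary distributions, entropy is maximized at p=0.5 and decreases as p moves toward 0 or 1.

H(A) = H(0.48) = 0.9988 bits
H(B) = H(0.11) = 0.4999 bits

Distribution A (p=0.48) is closer to uniform (p=0.5), so it has higher entropy.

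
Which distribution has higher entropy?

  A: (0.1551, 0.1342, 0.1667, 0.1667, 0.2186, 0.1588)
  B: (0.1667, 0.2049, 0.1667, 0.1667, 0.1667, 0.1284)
B

Both distributions are close to uniform, making this a harder comparison.

H(A) = 2.5686 bits
H(B) = 2.5722 bits

The distribution closer to uniform has higher entropy.
Answer: B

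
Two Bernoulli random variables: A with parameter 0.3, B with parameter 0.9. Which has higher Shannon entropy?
A

For binary distributions, entropy is maximized at p=0.5 and decreases as p moves toward 0 or 1.

H(A) = H(0.3) = 0.8813 bits
H(B) = H(0.9) = 0.4690 bits

Distribution A (p=0.3) is closer to uniform (p=0.5), so it has higher entropy.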